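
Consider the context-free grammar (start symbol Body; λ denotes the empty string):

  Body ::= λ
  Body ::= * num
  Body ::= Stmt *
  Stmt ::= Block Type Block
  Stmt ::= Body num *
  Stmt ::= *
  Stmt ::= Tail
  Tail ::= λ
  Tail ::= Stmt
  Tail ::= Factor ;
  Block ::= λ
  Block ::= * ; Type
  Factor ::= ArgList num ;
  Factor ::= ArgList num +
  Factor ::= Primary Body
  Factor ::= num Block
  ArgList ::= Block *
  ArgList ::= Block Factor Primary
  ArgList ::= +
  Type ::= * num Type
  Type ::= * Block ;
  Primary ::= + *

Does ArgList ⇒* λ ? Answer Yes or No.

No

Nullable nonterminals: Block, Body, Stmt, Tail.
No production of ArgList has an RHS whose symbols are all nullable, so ArgList is not nullable.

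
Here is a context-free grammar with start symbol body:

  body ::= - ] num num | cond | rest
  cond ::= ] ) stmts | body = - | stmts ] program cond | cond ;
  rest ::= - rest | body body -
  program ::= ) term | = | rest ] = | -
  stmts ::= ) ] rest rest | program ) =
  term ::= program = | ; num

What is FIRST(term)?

{ ), -, ;, =, ] }

From term ::= program =: add FIRST(program) = { ), -, =, ] }.
term ::= ; num contributes {;}.
Union: FIRST(term) = { ), -, ;, =, ] }.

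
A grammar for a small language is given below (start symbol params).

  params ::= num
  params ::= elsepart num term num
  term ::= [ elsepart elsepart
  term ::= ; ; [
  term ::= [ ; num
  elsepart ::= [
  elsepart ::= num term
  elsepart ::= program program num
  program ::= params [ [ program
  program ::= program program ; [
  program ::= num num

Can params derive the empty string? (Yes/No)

No nonterminal in this grammar is nullable.
No production of params has an RHS whose symbols are all nullable, so params is not nullable.

No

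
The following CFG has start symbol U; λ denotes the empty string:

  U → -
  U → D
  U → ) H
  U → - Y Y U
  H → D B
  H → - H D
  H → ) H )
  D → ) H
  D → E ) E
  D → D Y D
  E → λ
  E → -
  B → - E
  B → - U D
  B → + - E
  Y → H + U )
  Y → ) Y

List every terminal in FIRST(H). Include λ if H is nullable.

From H → D B: add FIRST(D) = { ), - }.
H → - H D contributes {-}.
H → ) H ) contributes {)}.
Union: FIRST(H) = { ), - }.

{ ), - }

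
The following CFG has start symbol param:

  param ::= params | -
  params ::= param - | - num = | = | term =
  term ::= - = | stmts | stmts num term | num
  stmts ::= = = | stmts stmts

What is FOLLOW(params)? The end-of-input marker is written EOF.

{ EOF, - }

In param ::= params: params is at the end, add FOLLOW(param) = { EOF, - }.
Union: FOLLOW(params) = { EOF, - }.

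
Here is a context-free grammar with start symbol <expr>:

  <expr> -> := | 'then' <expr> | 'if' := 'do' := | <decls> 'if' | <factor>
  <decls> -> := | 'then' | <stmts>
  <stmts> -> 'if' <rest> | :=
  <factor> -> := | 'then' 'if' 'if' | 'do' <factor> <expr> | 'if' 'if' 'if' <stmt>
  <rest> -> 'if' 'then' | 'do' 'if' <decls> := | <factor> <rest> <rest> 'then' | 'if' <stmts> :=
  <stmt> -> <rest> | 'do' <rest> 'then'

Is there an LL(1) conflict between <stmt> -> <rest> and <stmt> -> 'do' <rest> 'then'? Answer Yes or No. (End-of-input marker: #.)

Yes

FIRST(<rest>) = { 'do', 'if', 'then', := } and FIRST('do' <rest> 'then') = { 'do' }.
Both contain 'do', so the two alternatives are not disjoint — LL(1) conflict.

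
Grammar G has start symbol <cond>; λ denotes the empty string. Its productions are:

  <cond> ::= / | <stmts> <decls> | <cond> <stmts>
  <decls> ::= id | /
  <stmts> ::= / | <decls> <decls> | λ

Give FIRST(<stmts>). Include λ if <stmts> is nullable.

<stmts> ::= / contributes {/}.
From <stmts> ::= <decls> <decls>: add FIRST(<decls>) = { /, id }.
<stmts> ::= λ contributes λ.
Union: FIRST(<stmts>) = { /, id, λ }.

{ /, id, λ }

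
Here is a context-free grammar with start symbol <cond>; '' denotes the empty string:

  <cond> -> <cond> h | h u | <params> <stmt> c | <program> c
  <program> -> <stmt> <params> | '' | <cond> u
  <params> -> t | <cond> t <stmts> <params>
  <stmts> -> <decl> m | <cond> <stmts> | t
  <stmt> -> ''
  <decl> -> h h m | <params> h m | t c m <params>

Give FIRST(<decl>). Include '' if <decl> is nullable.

{ c, h, t }

<decl> -> h h m contributes {h}.
From <decl> -> <params> h m: add FIRST(<params>) = { c, h, t }.
<decl> -> t c m <params> contributes {t}.
Union: FIRST(<decl>) = { c, h, t }.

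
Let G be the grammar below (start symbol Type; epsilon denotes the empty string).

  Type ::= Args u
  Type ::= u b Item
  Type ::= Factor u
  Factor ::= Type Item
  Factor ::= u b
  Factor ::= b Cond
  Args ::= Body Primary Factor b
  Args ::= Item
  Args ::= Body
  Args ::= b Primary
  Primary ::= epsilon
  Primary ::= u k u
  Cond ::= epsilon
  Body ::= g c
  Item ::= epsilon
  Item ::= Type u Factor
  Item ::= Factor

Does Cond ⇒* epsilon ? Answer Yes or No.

Cond has an epsilon-production, so Cond ⇒ epsilon.

Yes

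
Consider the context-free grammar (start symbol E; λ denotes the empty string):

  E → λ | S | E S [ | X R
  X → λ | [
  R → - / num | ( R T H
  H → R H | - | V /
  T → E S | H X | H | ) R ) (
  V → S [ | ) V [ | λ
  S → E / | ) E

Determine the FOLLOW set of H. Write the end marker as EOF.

{ EOF, (, ), -, /, [ }

In R → ( R T H: H is at the end, add FOLLOW(R) = { EOF, (, ), -, /, [ }.
In H → R H: H is at the end, add FOLLOW(H) = { EOF, (, ), -, /, [ }.
In T → H X: add FIRST(X)\{λ} = { [ }.
  Since X is nullable, also add FOLLOW(T) = { (, ), -, /, [ }.
In T → H: H is at the end, add FOLLOW(T) = { (, ), -, /, [ }.
Union: FOLLOW(H) = { EOF, (, ), -, /, [ }.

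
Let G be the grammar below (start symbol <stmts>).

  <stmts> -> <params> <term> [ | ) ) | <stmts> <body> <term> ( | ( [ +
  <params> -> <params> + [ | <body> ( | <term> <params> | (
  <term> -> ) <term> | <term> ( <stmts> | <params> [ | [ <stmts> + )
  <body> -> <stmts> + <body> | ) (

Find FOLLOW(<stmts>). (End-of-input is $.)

<stmts> is the start symbol, so $ ∈ FOLLOW(<stmts>).
In <stmts> -> <stmts> <body> <term> (: add FIRST(<body> <term> () = { (, ), [ }.
In <term> -> <term> ( <stmts>: <stmts> is at the end, add FOLLOW(<term>) = { (, ), [ }.
In <term> -> [ <stmts> + ): add FIRST(+ )) = { + }.
In <body> -> <stmts> + <body>: add FIRST(+ <body>) = { + }.
Union: FOLLOW(<stmts>) = { $, (, ), +, [ }.

{ $, (, ), +, [ }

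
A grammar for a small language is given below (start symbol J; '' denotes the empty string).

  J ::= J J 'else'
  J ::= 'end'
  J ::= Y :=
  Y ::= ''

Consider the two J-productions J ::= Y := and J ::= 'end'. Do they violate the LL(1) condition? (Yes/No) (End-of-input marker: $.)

No

FIRST(Y :=) = { := } and FIRST('end') = { 'end' }.
The FIRST sets are disjoint and neither alternative is nullable — no conflict.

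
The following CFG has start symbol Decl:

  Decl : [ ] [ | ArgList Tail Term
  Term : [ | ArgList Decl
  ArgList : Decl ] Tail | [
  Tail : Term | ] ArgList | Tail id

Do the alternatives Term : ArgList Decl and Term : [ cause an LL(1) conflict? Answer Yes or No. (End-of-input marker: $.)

Yes

FIRST(ArgList Decl) = { [ } and FIRST([) = { [ }.
Both contain [, so the two alternatives are not disjoint — LL(1) conflict.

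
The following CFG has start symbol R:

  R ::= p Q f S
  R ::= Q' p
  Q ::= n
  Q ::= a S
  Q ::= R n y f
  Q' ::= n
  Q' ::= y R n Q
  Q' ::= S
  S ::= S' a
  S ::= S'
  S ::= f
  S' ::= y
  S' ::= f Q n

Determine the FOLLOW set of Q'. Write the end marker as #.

{ p }

In R ::= Q' p: add FIRST(p) = { p }.
Union: FOLLOW(Q') = { p }.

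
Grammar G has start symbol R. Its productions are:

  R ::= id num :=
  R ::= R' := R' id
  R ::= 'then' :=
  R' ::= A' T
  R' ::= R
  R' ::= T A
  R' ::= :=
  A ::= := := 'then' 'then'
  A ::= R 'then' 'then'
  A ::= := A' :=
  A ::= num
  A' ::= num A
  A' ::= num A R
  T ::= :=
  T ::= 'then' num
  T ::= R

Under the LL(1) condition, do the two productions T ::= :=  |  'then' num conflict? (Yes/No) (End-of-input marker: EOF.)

FIRST(:=) = { := } and FIRST('then' num) = { 'then' }.
The FIRST sets are disjoint and neither alternative is nullable — no conflict.

No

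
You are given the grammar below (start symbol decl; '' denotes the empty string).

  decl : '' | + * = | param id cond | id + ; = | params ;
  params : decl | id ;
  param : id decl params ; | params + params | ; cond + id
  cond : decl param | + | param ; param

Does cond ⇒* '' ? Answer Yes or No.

No

Nullable nonterminals: decl, params.
No production of cond has an RHS whose symbols are all nullable, so cond is not nullable.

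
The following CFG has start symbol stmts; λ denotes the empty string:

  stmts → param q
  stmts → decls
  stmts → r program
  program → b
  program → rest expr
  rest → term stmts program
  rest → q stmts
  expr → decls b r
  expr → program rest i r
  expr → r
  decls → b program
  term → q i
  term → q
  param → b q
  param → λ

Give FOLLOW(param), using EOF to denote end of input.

In stmts → param q: add FIRST(q) = { q }.
Union: FOLLOW(param) = { q }.

{ q }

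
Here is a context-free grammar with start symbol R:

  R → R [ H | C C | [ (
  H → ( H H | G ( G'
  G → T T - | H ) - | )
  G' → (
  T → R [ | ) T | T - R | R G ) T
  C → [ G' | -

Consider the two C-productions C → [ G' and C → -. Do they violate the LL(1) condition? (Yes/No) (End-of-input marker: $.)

FIRST([ G') = { [ } and FIRST(-) = { - }.
The FIRST sets are disjoint and neither alternative is nullable — no conflict.

No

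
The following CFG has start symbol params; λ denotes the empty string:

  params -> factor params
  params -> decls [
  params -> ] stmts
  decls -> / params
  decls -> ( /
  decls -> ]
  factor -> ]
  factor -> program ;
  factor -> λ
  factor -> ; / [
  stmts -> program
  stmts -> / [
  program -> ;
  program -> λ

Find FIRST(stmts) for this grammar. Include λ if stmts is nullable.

From stmts -> program: add FIRST(program) = { ;, λ } (including λ since program is nullable).
stmts -> / [ contributes {/}.
Union: FIRST(stmts) = { /, ;, λ }.

{ /, ;, λ }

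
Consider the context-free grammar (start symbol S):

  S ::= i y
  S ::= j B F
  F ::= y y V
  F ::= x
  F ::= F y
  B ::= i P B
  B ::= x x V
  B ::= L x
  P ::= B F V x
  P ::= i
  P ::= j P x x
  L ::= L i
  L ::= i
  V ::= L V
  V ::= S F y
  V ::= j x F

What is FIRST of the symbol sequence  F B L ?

{ x, y }

Add FIRST(F) = { x, y }; F is not nullable, stop.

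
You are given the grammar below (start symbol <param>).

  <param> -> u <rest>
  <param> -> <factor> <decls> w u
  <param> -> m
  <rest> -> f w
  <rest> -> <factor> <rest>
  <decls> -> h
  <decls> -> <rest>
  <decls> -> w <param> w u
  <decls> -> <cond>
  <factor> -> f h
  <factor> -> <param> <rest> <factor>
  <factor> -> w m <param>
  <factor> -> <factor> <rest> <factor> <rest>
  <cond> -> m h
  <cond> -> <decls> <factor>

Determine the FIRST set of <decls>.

{ f, h, m, u, w }

<decls> -> h contributes {h}.
From <decls> -> <rest>: add FIRST(<rest>) = { f, m, u, w }.
<decls> -> w <param> w u contributes {w}.
From <decls> -> <cond>: add FIRST(<cond>) = { f, h, m, u, w }.
Union: FIRST(<decls>) = { f, h, m, u, w }.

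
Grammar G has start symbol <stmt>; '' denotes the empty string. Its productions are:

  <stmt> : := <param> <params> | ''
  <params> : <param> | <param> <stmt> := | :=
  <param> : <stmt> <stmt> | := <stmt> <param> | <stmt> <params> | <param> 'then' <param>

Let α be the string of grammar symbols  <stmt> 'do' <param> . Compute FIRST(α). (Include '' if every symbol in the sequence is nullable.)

{ 'do', := }

Add FIRST(<stmt>)\{''} = { := }; <stmt> is nullable, continue.
'do' is a terminal; add {'do'} and stop.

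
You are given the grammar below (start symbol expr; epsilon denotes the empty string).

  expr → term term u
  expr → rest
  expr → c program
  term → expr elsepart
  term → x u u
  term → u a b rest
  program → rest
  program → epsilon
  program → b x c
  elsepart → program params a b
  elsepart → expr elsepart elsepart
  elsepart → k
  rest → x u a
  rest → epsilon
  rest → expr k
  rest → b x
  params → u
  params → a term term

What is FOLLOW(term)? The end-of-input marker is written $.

{ a, b, c, k, u, x }

In expr → term term u: add FIRST(term u) = { a, b, c, k, u, x }.
In expr → term term u: add FIRST(u) = { u }.
In params → a term term: add FIRST(term) = { a, b, c, k, u, x }.
In params → a term term: term is at the end, add FOLLOW(params) = { a }.
Union: FOLLOW(term) = { a, b, c, k, u, x }.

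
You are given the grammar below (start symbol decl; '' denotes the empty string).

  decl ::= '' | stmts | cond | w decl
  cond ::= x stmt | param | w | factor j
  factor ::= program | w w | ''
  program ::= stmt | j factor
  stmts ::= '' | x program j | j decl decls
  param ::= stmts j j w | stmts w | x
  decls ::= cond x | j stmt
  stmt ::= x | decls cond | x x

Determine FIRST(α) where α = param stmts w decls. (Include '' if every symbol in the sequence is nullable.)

Add FIRST(param) = { j, w, x }; param is not nullable, stop.

{ j, w, x }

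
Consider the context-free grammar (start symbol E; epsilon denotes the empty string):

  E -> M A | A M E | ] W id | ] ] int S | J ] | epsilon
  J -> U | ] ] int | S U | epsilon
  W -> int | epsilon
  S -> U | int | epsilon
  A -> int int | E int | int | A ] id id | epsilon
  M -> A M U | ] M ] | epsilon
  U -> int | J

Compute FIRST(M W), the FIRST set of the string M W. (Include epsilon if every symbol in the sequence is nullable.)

Add FIRST(M)\{epsilon} = { ], int }; M is nullable, continue.
Add FIRST(W)\{epsilon} = { int }; W is nullable, continue.
Every symbol is nullable, so include epsilon.

{ ], int, epsilon }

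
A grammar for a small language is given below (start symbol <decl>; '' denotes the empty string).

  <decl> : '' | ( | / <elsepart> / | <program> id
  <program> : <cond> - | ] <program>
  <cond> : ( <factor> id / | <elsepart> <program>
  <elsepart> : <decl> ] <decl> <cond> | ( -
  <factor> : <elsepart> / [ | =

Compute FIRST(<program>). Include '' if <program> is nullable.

From <program> : <cond> -: add FIRST(<cond>) = { (, /, ] }.
<program> : ] <program> contributes {]}.
Union: FIRST(<program>) = { (, /, ] }.

{ (, /, ] }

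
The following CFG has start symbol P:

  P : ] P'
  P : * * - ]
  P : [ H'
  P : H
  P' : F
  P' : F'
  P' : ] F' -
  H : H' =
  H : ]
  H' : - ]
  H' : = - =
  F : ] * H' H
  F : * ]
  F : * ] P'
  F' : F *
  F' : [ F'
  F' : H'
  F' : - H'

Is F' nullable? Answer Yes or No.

No nonterminal in this grammar is nullable.
No production of F' has an RHS whose symbols are all nullable, so F' is not nullable.

No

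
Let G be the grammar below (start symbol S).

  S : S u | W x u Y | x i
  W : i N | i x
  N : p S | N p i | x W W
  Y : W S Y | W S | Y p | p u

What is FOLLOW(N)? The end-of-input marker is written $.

In W : i N: N is at the end, add FOLLOW(W) = { i, p, x }.
In N : N p i: add FIRST(p i) = { p }.
Union: FOLLOW(N) = { i, p, x }.

{ i, p, x }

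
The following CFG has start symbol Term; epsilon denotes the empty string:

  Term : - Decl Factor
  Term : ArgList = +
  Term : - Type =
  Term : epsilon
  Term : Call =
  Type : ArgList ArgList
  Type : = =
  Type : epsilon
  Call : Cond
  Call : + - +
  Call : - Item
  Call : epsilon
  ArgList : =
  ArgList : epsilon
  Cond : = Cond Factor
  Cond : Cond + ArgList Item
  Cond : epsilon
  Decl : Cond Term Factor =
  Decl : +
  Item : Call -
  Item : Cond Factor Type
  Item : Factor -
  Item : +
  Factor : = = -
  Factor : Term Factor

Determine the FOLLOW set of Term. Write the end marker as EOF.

{ EOF, +, -, = }

Term is the start symbol, so EOF ∈ FOLLOW(Term).
In Decl : Cond Term Factor =: add FIRST(Factor =) = { +, -, = }.
In Factor : Term Factor: add FIRST(Factor) = { +, -, = }.
Union: FOLLOW(Term) = { EOF, +, -, = }.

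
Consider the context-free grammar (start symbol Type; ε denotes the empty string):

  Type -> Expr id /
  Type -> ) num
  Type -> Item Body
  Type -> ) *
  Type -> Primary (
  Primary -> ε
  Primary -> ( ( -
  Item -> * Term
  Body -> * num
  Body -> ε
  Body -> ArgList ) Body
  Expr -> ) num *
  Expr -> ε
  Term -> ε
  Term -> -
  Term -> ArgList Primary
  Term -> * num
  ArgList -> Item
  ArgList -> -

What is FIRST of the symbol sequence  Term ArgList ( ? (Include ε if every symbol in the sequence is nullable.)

Add FIRST(Term)\{ε} = { *, - }; Term is nullable, continue.
Add FIRST(ArgList) = { *, - }; ArgList is not nullable, stop.

{ *, - }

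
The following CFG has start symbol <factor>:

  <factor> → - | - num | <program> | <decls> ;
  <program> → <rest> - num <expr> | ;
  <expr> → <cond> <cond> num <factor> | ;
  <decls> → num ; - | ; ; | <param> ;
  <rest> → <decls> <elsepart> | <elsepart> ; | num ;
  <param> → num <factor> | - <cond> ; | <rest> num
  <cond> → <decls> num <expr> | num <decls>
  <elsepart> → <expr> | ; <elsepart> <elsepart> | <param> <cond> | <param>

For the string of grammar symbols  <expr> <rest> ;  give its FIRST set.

{ -, ;, num }

Add FIRST(<expr>) = { -, ;, num }; <expr> is not nullable, stop.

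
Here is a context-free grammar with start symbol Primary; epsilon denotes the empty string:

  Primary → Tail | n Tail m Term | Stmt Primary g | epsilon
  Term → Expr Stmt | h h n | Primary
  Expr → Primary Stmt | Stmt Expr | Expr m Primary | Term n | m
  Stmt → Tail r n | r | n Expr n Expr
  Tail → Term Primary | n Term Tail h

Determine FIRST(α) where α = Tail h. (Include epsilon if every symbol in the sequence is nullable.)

{ h, m, n, r }

Add FIRST(Tail)\{epsilon} = { h, m, n, r }; Tail is nullable, continue.
h is a terminal; add {h} and stop.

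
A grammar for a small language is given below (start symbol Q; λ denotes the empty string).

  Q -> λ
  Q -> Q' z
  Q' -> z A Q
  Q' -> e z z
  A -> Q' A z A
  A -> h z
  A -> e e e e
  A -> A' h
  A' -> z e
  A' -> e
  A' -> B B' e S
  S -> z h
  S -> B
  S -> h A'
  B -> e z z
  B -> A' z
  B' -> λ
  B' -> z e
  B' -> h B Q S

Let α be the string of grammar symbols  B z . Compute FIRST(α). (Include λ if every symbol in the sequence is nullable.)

{ e, z }

Add FIRST(B) = { e, z }; B is not nullable, stop.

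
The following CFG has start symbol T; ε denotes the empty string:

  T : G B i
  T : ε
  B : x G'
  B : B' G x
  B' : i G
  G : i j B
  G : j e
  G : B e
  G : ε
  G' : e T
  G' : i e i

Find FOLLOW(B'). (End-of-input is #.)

{ i, j, x }

In B : B' G x: add FIRST(G x) = { i, j, x }.
Union: FOLLOW(B') = { i, j, x }.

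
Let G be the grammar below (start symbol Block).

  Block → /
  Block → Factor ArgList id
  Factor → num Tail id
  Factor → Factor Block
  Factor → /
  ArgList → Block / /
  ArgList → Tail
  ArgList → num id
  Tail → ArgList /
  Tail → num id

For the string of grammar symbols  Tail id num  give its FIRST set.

Add FIRST(Tail) = { /, num }; Tail is not nullable, stop.

{ /, num }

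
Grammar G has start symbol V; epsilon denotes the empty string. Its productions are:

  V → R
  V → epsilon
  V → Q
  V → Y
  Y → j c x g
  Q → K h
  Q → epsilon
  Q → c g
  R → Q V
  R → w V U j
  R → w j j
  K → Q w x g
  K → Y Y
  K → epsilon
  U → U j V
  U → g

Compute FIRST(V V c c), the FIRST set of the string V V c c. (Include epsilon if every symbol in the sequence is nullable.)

Add FIRST(V)\{epsilon} = { c, h, j, w }; V is nullable, continue.
Add FIRST(V)\{epsilon} = { c, h, j, w }; V is nullable, continue.
c is a terminal; add {c} and stop.

{ c, h, j, w }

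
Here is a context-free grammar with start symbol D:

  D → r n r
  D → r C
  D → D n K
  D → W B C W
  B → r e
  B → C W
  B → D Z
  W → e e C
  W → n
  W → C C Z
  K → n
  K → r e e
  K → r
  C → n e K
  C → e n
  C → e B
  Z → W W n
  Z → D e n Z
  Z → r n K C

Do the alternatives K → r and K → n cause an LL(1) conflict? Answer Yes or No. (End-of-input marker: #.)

FIRST(r) = { r } and FIRST(n) = { n }.
The FIRST sets are disjoint and neither alternative is nullable — no conflict.

No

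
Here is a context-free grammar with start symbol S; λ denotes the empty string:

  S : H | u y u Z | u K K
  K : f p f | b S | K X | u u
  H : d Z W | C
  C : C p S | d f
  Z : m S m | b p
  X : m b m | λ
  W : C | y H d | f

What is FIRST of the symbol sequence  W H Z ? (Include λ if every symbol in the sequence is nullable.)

{ d, f, y }

Add FIRST(W) = { d, f, y }; W is not nullable, stop.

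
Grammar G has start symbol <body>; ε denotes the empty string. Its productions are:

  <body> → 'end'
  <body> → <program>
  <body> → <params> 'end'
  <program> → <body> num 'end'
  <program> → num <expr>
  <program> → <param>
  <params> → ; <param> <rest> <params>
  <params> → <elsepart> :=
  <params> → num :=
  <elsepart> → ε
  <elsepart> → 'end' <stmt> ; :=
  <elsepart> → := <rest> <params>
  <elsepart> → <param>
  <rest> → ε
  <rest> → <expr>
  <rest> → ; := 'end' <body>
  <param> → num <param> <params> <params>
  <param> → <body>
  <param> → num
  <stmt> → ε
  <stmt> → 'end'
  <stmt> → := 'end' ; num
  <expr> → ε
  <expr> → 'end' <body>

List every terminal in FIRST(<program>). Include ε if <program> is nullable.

{ 'end', :=, ;, num }

From <program> → <body> num 'end': add FIRST(<body>) = { 'end', :=, ;, num }.
<program> → num <expr> contributes {num}.
From <program> → <param>: add FIRST(<param>) = { 'end', :=, ;, num }.
Union: FIRST(<program>) = { 'end', :=, ;, num }.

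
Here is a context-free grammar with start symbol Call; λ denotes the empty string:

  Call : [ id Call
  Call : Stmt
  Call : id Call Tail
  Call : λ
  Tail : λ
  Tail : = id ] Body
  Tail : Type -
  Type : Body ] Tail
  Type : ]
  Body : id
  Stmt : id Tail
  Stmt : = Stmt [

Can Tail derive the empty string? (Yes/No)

Yes

Tail has an λ-production, so Tail ⇒ λ.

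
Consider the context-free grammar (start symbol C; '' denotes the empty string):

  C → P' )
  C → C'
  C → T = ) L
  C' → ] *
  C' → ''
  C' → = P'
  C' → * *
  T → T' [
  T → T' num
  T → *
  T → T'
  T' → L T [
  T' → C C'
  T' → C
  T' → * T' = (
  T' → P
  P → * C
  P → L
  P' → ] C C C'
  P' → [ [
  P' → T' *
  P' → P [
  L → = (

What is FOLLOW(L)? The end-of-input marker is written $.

{ $, ), *, =, [, ], num }

In C → T = ) L: L is at the end, add FOLLOW(C) = { $, ), *, =, [, ], num }.
In T' → L T [: add FIRST(T [) = { *, =, [, ], num }.
In P → L: L is at the end, add FOLLOW(P) = { *, =, [, num }.
Union: FOLLOW(L) = { $, ), *, =, [, ], num }.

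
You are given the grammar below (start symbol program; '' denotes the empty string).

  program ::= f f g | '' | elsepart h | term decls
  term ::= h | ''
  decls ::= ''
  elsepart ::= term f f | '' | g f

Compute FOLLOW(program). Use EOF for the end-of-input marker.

program is the start symbol, so EOF ∈ FOLLOW(program).
Union: FOLLOW(program) = { EOF }.

{ EOF }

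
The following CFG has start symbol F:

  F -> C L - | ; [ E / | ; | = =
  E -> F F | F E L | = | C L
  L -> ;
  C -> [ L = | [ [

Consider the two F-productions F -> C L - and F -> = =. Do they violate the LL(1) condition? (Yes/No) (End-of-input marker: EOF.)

FIRST(C L -) = { [ } and FIRST(= =) = { = }.
The FIRST sets are disjoint and neither alternative is nullable — no conflict.

No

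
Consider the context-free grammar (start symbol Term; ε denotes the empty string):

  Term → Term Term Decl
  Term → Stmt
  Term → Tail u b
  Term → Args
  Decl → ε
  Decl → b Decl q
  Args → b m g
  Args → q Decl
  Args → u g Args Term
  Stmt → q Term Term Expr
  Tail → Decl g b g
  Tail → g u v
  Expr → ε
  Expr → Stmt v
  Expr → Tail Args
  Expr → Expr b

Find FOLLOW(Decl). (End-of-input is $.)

{ $, b, g, q, u, v }

In Term → Term Term Decl: Decl is at the end, add FOLLOW(Term) = { $, b, g, q, u, v }.
In Decl → b Decl q: add FIRST(q) = { q }.
In Args → q Decl: Decl is at the end, add FOLLOW(Args) = { $, b, g, q, u, v }.
In Tail → Decl g b g: add FIRST(g b g) = { g }.
Union: FOLLOW(Decl) = { $, b, g, q, u, v }.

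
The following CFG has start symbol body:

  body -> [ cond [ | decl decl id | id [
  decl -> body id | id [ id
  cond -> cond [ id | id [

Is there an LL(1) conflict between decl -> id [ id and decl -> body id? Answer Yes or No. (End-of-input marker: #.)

Yes

FIRST(id [ id) = { id } and FIRST(body id) = { [, id }.
Both contain id, so the two alternatives are not disjoint — LL(1) conflict.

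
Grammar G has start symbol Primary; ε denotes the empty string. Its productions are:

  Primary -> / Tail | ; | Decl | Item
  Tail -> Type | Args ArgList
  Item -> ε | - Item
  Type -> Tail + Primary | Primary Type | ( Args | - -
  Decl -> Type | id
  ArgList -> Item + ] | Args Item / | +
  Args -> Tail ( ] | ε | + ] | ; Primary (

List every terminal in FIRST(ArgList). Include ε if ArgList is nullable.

From ArgList -> Item + ]: Item nullable, take FIRST(Item) ∪ {+} = { +, - }.
From ArgList -> Args Item /: Args, Item nullable, take FIRST(Args) ∪ FIRST(Item) ∪ {/} = { (, +, -, /, ;, id }.
ArgList -> + contributes {+}.
Union: FIRST(ArgList) = { (, +, -, /, ;, id }.

{ (, +, -, /, ;, id }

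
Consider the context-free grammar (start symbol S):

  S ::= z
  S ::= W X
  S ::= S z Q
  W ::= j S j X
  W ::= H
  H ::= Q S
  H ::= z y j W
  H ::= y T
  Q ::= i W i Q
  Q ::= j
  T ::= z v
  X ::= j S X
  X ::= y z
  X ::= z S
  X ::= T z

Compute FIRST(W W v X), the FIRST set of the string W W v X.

Add FIRST(W) = { i, j, y, z }; W is not nullable, stop.

{ i, j, y, z }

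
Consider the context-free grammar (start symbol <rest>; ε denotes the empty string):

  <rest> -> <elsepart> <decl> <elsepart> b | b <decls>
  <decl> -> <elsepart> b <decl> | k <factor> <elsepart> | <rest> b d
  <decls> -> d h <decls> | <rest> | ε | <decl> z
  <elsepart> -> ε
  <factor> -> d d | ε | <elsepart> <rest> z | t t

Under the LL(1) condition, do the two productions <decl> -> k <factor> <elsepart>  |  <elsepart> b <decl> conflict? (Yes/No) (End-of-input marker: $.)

No

FIRST(k <factor> <elsepart>) = { k } and FIRST(<elsepart> b <decl>) = { b }.
The FIRST sets are disjoint and neither alternative is nullable — no conflict.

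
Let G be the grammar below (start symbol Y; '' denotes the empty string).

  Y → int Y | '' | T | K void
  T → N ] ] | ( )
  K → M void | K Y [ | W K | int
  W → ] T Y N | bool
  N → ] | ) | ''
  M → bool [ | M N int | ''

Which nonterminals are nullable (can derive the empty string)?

{ M, N, Y }

Directly nullable (have an ''-production): Y, N, M.
No other nonterminal has a production whose RHS symbols are all nullable.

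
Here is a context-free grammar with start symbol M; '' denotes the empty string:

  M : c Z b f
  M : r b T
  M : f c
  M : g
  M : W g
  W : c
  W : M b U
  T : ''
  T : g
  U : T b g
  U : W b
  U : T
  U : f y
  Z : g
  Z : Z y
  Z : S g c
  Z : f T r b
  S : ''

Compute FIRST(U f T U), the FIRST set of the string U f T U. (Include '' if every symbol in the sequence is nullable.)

{ b, c, f, g, r }

Add FIRST(U)\{''} = { b, c, f, g, r }; U is nullable, continue.
f is a terminal; add {f} and stop.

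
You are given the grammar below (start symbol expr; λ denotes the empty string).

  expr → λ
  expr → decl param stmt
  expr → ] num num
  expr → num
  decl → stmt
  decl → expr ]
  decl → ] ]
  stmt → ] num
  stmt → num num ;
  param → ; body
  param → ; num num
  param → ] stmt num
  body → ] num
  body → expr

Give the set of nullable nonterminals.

{ body, expr }

Directly nullable (have an λ-production): expr.
body → expr with every symbol nullable, so body is nullable.
No other nonterminal has a production whose RHS symbols are all nullable.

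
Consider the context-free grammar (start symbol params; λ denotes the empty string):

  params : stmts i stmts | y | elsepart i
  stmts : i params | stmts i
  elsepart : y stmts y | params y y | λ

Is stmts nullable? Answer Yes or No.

Nullable nonterminals: elsepart.
No production of stmts has an RHS whose symbols are all nullable, so stmts is not nullable.

No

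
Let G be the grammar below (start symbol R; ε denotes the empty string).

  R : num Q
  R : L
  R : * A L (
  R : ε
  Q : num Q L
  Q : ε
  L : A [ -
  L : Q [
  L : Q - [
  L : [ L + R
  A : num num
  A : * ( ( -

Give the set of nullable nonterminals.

{ Q, R }

Directly nullable (have an ε-production): R, Q.
No other nonterminal has a production whose RHS symbols are all nullable.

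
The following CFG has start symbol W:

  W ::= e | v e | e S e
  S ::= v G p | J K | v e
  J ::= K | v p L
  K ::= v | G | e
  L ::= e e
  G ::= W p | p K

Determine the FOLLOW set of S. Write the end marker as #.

In W ::= e S e: add FIRST(e) = { e }.
Union: FOLLOW(S) = { e }.

{ e }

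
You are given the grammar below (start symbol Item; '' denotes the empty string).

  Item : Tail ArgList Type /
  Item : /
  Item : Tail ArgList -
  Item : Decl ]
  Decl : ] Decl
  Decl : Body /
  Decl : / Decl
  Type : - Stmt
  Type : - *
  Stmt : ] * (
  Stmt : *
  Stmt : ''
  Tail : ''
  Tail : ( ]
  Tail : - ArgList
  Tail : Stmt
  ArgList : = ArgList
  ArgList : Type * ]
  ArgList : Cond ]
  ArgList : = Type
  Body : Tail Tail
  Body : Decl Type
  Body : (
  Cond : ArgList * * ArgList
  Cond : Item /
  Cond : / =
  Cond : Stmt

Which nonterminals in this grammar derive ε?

Directly nullable (have an ''-production): Stmt, Tail.
Body : Tail Tail with every symbol nullable, so Body is nullable.
Cond : Stmt with every symbol nullable, so Cond is nullable.
No other nonterminal has a production whose RHS symbols are all nullable.

{ Body, Cond, Stmt, Tail }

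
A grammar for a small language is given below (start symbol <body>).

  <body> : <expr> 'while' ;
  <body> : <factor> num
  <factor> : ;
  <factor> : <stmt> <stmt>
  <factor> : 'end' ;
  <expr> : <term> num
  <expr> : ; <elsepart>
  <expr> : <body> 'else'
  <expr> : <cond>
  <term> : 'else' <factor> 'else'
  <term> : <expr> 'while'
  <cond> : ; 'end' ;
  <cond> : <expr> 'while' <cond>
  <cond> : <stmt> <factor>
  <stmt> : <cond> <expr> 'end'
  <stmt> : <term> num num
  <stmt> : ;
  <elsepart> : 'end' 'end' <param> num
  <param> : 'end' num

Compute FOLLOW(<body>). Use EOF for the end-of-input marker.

{ EOF, 'else' }

<body> is the start symbol, so EOF ∈ FOLLOW(<body>).
In <expr> : <body> 'else': add FIRST('else') = { 'else' }.
Union: FOLLOW(<body>) = { EOF, 'else' }.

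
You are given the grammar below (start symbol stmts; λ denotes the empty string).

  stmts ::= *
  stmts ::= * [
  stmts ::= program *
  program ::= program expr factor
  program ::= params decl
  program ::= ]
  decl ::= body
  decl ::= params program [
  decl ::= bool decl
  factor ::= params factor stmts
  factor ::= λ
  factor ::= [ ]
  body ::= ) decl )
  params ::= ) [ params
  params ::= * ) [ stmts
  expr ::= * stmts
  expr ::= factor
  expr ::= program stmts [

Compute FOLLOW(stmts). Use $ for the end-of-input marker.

stmts is the start symbol, so $ ∈ FOLLOW(stmts).
In factor ::= params factor stmts: stmts is at the end, add FOLLOW(factor) = { ), *, [, ] }.
In params ::= * ) [ stmts: stmts is at the end, add FOLLOW(params) = { ), *, [, ], bool }.
In expr ::= * stmts: stmts is at the end, add FOLLOW(expr) = { ), *, [, ] }.
In expr ::= program stmts [: add FIRST([) = { [ }.
Union: FOLLOW(stmts) = { $, ), *, [, ], bool }.

{ $, ), *, [, ], bool }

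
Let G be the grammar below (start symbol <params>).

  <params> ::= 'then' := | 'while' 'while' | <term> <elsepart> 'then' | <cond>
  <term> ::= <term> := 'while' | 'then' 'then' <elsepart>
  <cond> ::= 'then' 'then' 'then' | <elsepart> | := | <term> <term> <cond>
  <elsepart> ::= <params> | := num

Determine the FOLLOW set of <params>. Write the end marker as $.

{ $, 'then', 'while', := }

<params> is the start symbol, so $ ∈ FOLLOW(<params>).
In <elsepart> ::= <params>: <params> is at the end, add FOLLOW(<elsepart>) = { $, 'then', 'while', := }.
Union: FOLLOW(<params>) = { $, 'then', 'while', := }.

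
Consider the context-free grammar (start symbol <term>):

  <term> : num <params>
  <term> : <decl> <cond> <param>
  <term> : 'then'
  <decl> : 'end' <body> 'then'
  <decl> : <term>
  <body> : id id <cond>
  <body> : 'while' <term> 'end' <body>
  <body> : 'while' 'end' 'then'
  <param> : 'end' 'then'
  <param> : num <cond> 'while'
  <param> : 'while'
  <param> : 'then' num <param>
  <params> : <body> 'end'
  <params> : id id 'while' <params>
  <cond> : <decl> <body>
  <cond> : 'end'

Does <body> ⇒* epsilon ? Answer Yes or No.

No

No nonterminal in this grammar is nullable.
No production of <body> has an RHS whose symbols are all nullable, so <body> is not nullable.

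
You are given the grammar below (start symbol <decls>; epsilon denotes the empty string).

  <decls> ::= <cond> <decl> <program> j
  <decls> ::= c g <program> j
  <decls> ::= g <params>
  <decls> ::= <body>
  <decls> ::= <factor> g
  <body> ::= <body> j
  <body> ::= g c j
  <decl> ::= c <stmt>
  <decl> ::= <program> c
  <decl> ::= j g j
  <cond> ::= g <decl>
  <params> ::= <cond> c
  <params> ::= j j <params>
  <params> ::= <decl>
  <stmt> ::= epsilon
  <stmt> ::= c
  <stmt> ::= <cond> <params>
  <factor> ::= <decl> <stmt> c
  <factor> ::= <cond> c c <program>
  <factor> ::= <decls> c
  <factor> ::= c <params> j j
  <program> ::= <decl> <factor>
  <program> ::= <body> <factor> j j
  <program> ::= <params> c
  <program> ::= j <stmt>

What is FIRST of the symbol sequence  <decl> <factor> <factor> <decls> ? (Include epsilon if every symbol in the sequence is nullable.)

Add FIRST(<decl>) = { c, g, j }; <decl> is not nullable, stop.

{ c, g, j }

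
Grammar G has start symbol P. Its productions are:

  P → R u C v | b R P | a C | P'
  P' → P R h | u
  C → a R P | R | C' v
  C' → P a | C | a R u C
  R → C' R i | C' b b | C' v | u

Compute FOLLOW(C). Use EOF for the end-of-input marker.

In P → R u C v: add FIRST(v) = { v }.
In P → a C: C is at the end, add FOLLOW(P) = { EOF, a, b, u, v }.
In C' → C: C is at the end, add FOLLOW(C') = { a, b, u, v }.
In C' → a R u C: C is at the end, add FOLLOW(C') = { a, b, u, v }.
Union: FOLLOW(C) = { EOF, a, b, u, v }.

{ EOF, a, b, u, v }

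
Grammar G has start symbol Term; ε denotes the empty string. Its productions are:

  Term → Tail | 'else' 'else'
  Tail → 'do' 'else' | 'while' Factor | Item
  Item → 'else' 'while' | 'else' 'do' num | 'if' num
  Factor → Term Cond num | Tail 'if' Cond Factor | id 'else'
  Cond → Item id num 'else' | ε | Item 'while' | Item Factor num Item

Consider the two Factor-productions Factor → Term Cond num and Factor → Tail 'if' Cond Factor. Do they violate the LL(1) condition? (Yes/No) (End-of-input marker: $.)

FIRST(Term Cond num) = { 'do', 'else', 'if', 'while' } and FIRST(Tail 'if' Cond Factor) = { 'do', 'else', 'if', 'while' }.
Both contain 'do', so the two alternatives are not disjoint — LL(1) conflict.

Yes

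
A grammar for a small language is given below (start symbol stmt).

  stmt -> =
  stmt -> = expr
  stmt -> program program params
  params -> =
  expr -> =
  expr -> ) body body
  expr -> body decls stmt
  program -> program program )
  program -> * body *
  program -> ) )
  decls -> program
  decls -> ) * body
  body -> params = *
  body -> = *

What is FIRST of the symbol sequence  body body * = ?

{ = }

Add FIRST(body) = { = }; body is not nullable, stop.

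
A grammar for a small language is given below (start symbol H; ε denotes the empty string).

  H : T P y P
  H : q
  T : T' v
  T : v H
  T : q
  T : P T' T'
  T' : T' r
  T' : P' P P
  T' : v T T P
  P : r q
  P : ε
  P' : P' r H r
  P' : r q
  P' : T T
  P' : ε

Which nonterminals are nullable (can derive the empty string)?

{ P, P', T, T' }

Directly nullable (have an ε-production): P, P'.
T' : P' P P with every symbol nullable, so T' is nullable.
T : P T' T' with every symbol nullable, so T is nullable.
No other nonterminal has a production whose RHS symbols are all nullable.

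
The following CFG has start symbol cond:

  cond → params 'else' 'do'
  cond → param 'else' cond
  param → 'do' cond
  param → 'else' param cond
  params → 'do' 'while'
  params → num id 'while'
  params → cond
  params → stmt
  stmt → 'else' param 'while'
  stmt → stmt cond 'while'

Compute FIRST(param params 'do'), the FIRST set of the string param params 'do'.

Add FIRST(param) = { 'do', 'else' }; param is not nullable, stop.

{ 'do', 'else' }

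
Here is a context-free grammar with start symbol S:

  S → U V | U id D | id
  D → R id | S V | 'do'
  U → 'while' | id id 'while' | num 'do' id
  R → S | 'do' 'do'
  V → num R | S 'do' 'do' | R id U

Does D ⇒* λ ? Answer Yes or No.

No nonterminal in this grammar is nullable.
No production of D has an RHS whose symbols are all nullable, so D is not nullable.

No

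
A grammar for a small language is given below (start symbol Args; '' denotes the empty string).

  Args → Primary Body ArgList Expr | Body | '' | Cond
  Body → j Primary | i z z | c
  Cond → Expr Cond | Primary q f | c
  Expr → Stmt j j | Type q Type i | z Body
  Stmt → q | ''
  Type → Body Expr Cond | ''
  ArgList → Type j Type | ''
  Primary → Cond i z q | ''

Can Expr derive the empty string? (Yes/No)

Nullable nonterminals: ArgList, Args, Primary, Stmt, Type.
No production of Expr has an RHS whose symbols are all nullable, so Expr is not nullable.

No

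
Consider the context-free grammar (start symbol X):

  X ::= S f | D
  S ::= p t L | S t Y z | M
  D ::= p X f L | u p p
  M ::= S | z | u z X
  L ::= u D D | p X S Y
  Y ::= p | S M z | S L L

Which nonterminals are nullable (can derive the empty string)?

{ } (none)

No nonterminal has an empty production or an RHS whose symbols are all nullable.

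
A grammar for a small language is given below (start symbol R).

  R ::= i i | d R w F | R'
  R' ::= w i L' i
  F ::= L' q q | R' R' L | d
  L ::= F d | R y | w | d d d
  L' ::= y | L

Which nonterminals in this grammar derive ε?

{ } (none)

No nonterminal has an empty production or an RHS whose symbols are all nullable.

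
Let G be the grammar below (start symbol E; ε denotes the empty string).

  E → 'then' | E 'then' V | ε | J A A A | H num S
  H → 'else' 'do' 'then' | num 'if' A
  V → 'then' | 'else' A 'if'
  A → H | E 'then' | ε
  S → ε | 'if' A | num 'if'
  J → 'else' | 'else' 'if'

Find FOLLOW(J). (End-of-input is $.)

In E → J A A A: add FIRST(A A A)\{ε} = { 'else', 'then', num }.
  Since A A A is nullable, also add FOLLOW(E) = { $, 'then' }.
Union: FOLLOW(J) = { $, 'else', 'then', num }.

{ $, 'else', 'then', num }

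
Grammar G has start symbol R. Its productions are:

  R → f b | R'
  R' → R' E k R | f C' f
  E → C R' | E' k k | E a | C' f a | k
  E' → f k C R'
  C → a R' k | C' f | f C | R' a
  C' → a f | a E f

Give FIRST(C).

C → a R' k contributes {a}.
From C → C' f: add FIRST(C') = { a }.
C → f C contributes {f}.
From C → R' a: add FIRST(R') = { f }.
Union: FIRST(C) = { a, f }.

{ a, f }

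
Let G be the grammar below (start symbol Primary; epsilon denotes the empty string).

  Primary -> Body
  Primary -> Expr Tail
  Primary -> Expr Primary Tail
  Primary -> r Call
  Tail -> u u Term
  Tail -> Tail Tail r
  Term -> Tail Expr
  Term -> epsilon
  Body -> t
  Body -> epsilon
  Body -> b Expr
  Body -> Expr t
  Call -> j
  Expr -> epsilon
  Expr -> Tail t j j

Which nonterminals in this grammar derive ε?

Directly nullable (have an epsilon-production): Term, Body, Expr.
Primary -> Body with every symbol nullable, so Primary is nullable.
No other nonterminal has a production whose RHS symbols are all nullable.

{ Body, Expr, Primary, Term }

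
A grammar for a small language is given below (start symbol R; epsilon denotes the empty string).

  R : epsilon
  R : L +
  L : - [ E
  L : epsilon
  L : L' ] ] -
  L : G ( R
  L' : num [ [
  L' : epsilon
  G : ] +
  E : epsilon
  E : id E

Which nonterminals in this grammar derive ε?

{ E, L, L', R }

Directly nullable (have an epsilon-production): R, L, L', E.
No other nonterminal has a production whose RHS symbols are all nullable.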